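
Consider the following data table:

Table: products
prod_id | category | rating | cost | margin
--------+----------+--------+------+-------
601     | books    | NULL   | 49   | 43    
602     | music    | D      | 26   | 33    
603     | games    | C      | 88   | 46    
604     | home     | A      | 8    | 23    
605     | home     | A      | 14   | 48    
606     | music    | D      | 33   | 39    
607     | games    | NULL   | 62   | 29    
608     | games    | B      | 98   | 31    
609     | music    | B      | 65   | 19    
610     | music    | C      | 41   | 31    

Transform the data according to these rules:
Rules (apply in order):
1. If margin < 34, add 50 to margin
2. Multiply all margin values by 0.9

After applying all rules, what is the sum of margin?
577.8

Step 1: Apply Rule 1 - Add 50 to records with margin < 34
  - 6 records affected: 166 + (6 × 50) = 466
  - Unaffected records: 176
  - Sum after Rule 1: 642
Step 2: Apply Rule 2 - Multiply all by 0.9
  - 642 × 0.9 = 577.8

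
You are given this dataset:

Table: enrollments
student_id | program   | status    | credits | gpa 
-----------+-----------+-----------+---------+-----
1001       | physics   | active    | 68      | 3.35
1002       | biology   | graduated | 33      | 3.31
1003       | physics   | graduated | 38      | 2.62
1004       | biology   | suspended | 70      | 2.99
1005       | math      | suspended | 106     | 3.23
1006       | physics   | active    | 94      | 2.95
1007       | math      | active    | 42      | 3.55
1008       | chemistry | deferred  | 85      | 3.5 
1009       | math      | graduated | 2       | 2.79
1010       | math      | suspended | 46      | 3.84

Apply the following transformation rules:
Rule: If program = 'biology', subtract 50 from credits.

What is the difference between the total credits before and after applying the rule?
100

Step 1: Original sum of credits = 584
Step 2: 2 records have program = 'biology'
Step 3: Each affected record changes by -50
Step 4: Total change = 2 × -50 = -100
Step 5: New sum = 584 + -100 = 484
Step 6: Difference = |484 - 584| = 100
        (Sum decreased by 100)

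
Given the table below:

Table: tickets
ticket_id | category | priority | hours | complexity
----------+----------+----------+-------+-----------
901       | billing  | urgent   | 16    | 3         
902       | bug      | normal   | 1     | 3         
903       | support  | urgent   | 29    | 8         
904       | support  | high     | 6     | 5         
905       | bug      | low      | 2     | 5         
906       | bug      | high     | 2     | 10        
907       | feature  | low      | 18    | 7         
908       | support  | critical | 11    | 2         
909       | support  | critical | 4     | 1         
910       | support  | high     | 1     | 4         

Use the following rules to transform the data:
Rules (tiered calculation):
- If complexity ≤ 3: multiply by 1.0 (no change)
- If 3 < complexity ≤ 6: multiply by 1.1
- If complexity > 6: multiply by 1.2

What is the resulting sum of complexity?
54.4

Step 1: Tier 1 (complexity ≤ 3): 4 records, sum = 9 × 1.0 = 9.0
Step 2: Tier 2 (3 < complexity ≤ 6): 3 records, sum = 14 × 1.1 = 15.4
Step 3: Tier 3 (complexity > 6): 3 records, sum = 25 × 1.2 = 30.0
Step 4: Final sum = 9.0 + 15.4 + 30.0 = 54.4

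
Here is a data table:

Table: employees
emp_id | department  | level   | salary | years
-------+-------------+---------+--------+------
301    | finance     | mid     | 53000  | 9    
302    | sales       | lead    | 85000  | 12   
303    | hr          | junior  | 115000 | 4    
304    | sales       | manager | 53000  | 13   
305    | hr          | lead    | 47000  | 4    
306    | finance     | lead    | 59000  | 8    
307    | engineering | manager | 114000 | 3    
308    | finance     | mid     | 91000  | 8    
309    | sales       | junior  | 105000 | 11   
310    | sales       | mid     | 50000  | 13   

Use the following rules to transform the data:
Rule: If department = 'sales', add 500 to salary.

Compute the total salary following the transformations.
774000

Step 1: Count records where department = 'sales': 4
Step 2: Total bonus added: 4 × 500 = 2000
Step 3: Original sum of salary: 772000
Step 4: Final sum = 772000 + 2000 = 774000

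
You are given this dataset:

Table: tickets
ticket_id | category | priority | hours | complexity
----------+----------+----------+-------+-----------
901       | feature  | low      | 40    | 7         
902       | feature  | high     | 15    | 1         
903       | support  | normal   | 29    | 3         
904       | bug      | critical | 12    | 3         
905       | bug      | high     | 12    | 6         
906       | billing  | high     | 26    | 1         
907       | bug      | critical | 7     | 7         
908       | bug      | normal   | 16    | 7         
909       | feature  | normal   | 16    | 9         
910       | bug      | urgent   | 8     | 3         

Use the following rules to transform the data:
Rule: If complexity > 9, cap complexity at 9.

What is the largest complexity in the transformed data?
9

Step 1: Original maximum complexity = 9
Step 2: Check cap of 9 against maximum
Step 3: No records exceed the cap (max 9 <= cap 9), so no capping applies
Step 4: Maximum after transformation = 9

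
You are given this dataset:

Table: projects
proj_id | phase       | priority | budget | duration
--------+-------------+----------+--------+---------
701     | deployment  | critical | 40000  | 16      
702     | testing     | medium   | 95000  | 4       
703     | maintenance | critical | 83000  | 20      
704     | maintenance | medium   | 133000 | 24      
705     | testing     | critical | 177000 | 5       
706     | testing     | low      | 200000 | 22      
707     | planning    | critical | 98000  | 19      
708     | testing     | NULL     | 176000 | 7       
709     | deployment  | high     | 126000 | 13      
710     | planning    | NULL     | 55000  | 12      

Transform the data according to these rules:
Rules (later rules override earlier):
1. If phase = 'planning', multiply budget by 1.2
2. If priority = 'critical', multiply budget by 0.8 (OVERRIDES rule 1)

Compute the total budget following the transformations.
1114400.0

Step 1: Rule 2 takes priority for records with priority = 'critical'
  - 4 records: 398000 × 0.8 = 318400.0
Step 2: Rule 1 applies to remaining records with phase = 'planning'
  - 1 records: 55000 × 1.2 = 66000.0
Step 3: Other records unchanged: 730000
Step 4: Final sum = 318400.0 + 66000.0 + 730000 = 1114400.0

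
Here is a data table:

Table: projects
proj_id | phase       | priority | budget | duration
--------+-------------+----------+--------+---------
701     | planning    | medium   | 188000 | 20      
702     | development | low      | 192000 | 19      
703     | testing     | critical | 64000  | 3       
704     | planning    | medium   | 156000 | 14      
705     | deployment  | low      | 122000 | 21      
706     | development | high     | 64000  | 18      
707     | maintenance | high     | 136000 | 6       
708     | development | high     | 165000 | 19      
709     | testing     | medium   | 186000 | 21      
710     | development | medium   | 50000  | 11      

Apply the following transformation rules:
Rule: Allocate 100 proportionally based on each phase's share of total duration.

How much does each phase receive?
deployment: 13.82, development: 44.08, maintenance: 3.95, planning: 22.37, testing: 15.79

Step 1: Calculate total duration = 152
Step 2: Calculate each phase's proportion:
  deployment: 21/152 = 13.82% → 13.82
  development: 67/152 = 44.08% → 44.08
  maintenance: 6/152 = 3.95% → 3.95
  planning: 34/152 = 22.37% → 22.37
  testing: 24/152 = 15.79% → 15.79
Step 3: Verify: sum of allocations ≈ 100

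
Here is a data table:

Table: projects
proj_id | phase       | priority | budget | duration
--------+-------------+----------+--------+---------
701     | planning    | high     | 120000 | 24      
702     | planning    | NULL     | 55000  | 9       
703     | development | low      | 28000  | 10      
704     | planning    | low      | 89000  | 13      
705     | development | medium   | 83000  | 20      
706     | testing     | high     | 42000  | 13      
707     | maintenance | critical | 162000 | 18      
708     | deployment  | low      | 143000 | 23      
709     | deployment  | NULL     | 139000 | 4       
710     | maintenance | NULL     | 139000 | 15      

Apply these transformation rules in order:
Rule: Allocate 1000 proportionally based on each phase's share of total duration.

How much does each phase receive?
deployment: 181.21, development: 201.34, maintenance: 221.48, planning: 308.72, testing: 87.25

Step 1: Calculate total duration = 149
Step 2: Calculate each phase's proportion:
  deployment: 27/149 = 18.12% → 181.21
  development: 30/149 = 20.13% → 201.34
  maintenance: 33/149 = 22.15% → 221.48
  planning: 46/149 = 30.87% → 308.72
  testing: 13/149 = 8.72% → 87.25
Step 3: Verify: sum of allocations ≈ 1000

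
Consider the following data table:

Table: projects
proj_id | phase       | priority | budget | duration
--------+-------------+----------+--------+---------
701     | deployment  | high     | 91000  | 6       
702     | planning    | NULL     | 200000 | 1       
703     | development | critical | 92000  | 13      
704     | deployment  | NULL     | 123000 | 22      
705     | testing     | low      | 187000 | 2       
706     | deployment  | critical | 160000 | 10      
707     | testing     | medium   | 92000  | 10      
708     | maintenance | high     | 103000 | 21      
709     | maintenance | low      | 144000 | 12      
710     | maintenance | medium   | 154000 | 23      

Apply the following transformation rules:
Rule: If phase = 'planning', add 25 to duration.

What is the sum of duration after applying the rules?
145

Step 1: Count records where phase = 'planning': 1
Step 2: Total bonus added: 1 × 25 = 25
Step 3: Original sum of duration: 120
Step 4: Final sum = 120 + 25 = 145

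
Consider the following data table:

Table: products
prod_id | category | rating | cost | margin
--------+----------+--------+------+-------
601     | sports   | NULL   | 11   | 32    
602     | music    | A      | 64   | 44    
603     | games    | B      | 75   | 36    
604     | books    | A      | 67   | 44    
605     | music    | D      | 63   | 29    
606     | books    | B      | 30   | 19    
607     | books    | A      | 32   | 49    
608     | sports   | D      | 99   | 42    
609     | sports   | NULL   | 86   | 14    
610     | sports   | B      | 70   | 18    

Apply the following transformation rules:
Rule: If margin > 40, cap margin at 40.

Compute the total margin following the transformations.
308

Step 1: 4 records have margin > 40
Step 2: These records originally summed to 179
Step 3: After capping: 4 × 40 = 160
Step 4: Unaffected records sum: 148
Step 5: Final sum = 160 + 148 = 308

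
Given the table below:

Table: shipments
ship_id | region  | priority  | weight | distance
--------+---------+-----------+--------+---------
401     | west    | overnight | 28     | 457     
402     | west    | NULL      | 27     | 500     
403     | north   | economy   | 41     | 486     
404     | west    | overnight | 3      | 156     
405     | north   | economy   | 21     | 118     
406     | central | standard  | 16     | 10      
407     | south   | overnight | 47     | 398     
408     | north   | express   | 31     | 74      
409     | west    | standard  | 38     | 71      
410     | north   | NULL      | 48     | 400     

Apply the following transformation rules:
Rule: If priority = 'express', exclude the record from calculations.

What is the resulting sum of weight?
269

Step 1: Identify records where priority = 'express'
Step 2: The excluded records sum to 31
Step 3: Original total weight = 300
Step 4: Remaining total = 300 - 31 = 269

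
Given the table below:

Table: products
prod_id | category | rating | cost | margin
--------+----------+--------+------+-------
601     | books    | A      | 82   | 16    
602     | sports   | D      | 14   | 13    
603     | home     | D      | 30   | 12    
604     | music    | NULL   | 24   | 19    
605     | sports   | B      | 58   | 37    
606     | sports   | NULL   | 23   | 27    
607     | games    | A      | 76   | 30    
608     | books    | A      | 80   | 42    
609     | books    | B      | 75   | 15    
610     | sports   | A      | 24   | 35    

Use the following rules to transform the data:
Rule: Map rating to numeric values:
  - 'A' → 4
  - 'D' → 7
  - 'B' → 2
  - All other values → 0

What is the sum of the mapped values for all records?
34

Step 1: Apply mapping to each record
Step 2: Count by status:
  'A': 4 records × 4 = 16
  'D': 2 records × 7 = 14
  'B': 2 records × 2 = 4
Step 3: Sum all mapped values = 34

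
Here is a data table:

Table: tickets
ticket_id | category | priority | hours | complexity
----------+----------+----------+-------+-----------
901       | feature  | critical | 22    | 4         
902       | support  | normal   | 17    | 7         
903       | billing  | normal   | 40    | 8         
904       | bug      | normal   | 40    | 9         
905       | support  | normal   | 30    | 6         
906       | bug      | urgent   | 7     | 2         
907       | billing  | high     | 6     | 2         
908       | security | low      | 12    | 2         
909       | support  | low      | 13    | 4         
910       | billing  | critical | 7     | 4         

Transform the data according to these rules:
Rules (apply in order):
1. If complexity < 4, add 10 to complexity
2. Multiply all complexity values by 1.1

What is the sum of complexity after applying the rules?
85.8

Step 1: Apply Rule 1 - Add 10 to records with complexity < 4
  - 3 records affected: 6 + (3 × 10) = 36
  - Unaffected records: 42
  - Sum after Rule 1: 78
Step 2: Apply Rule 2 - Multiply all by 1.1
  - 78 × 1.1 = 85.8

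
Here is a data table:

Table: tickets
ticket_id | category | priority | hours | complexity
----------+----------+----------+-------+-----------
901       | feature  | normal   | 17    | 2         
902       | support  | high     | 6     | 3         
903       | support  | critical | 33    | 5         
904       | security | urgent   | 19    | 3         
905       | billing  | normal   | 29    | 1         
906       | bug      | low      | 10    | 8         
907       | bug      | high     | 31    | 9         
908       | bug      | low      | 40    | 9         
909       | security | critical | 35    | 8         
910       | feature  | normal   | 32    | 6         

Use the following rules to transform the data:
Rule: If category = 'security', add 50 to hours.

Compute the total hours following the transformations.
352

Step 1: Count records where category = 'security': 2
Step 2: Total bonus added: 2 × 50 = 100
Step 3: Original sum of hours: 252
Step 4: Final sum = 252 + 100 = 352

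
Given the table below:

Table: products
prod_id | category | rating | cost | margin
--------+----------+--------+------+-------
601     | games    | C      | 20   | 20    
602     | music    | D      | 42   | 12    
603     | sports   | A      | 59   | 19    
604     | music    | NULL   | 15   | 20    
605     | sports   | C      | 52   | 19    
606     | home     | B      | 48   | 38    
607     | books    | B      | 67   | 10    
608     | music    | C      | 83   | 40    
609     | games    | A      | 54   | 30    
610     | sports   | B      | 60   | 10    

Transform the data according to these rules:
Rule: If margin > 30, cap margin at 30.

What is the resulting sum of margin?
200

Step 1: 2 records have margin > 30
Step 2: These records originally summed to 78
Step 3: After capping: 2 × 30 = 60
Step 4: Unaffected records sum: 140
Step 5: Final sum = 60 + 140 = 200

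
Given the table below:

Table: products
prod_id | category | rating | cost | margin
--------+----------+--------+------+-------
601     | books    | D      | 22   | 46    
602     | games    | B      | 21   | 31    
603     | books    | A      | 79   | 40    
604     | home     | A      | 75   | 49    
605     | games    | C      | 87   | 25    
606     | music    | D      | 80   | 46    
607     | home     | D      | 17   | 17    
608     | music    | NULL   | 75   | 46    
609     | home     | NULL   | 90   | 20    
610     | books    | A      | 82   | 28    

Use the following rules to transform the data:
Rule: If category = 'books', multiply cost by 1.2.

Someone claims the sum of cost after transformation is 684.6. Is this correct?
No, the correct result is 664.6.

Step 1: Calculate the correct sum after transformation
Step 2: Apply multiplier 1.2 to records where category = 'books'
Step 3: Correct result = 664.6
Step 4: Claimed result = 684.6
Step 5: 664.6 ≠ 684.6
Conclusion: The claimed result is incorrect. The correct answer is 664.6.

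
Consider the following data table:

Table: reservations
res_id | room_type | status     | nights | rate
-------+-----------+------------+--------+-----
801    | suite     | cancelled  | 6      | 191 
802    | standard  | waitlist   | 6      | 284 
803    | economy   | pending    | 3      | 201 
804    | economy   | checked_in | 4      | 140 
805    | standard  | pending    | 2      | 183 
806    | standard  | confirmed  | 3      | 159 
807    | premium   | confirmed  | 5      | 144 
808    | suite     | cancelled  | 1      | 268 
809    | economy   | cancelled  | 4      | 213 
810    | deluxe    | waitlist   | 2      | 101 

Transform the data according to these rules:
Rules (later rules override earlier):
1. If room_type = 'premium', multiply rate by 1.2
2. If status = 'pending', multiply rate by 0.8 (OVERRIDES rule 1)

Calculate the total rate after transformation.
1836.0

Step 1: Rule 2 takes priority for records with status = 'pending'
  - 2 records: 384 × 0.8 = 307.2
Step 2: Rule 1 applies to remaining records with room_type = 'premium'
  - 1 records: 144 × 1.2 = 172.8
Step 3: Other records unchanged: 1356
Step 4: Final sum = 307.2 + 172.8 + 1356 = 1836.0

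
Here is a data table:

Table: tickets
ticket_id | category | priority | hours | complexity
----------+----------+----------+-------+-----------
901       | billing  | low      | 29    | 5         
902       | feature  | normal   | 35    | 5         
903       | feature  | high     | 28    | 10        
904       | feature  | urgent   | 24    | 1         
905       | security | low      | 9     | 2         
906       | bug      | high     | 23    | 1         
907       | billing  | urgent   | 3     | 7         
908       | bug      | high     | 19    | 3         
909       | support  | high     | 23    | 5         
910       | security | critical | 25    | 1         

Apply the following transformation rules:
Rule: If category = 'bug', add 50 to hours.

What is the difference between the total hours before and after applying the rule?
100

Step 1: Original sum of hours = 218
Step 2: 2 records have category = 'bug'
Step 3: Each affected record changes by 50
Step 4: Total change = 2 × 50 = 100
Step 5: New sum = 218 + 100 = 318
Step 6: Difference = |318 - 218| = 100
        (Sum increased by 100)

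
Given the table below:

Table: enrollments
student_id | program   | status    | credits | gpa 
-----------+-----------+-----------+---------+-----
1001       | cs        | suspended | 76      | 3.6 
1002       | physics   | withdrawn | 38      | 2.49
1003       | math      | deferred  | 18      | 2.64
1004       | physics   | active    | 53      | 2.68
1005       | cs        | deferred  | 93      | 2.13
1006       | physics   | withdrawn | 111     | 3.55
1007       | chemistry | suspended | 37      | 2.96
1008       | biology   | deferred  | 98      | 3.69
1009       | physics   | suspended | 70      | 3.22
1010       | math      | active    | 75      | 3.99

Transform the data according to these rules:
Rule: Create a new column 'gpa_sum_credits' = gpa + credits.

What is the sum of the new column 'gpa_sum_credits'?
699.95

Step 1: For each record, compute gpa + credits
Example calculations:
  3.6 + 76 = 79.6
  2.49 + 38 = 40.49
  2.64 + 18 = 20.64
  ...
Step 2: Sum all derived values
Step 3: Total = 699.95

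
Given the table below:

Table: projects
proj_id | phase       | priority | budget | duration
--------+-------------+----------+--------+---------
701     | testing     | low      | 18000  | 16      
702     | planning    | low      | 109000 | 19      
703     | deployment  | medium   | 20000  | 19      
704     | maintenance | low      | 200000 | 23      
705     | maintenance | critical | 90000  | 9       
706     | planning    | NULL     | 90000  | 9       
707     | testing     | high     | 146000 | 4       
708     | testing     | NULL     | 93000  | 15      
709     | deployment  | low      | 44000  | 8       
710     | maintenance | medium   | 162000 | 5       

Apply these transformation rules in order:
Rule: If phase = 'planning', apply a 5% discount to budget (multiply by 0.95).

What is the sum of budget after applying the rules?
962050.0

Step 1: Records with phase = 'planning' have total budget = 199000
Step 2: Apply multiplier: 199000 × 0.95 = 189050.0
Step 3: Other records total: 773000
Step 4: Final sum = 189050.0 + 773000 = 962050.0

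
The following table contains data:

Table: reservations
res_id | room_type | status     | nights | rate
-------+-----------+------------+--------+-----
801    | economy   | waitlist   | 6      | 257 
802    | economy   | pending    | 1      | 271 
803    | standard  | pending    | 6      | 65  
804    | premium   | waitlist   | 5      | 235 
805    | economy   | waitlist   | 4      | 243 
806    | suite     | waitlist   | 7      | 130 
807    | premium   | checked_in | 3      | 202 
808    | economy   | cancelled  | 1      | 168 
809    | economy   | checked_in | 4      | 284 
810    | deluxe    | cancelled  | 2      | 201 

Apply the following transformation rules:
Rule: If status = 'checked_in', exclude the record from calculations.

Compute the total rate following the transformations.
1570

Step 1: Identify records where status = 'checked_in'
Step 2: The excluded records sum to 486
Step 3: Original total rate = 2056
Step 4: Remaining total = 2056 - 486 = 1570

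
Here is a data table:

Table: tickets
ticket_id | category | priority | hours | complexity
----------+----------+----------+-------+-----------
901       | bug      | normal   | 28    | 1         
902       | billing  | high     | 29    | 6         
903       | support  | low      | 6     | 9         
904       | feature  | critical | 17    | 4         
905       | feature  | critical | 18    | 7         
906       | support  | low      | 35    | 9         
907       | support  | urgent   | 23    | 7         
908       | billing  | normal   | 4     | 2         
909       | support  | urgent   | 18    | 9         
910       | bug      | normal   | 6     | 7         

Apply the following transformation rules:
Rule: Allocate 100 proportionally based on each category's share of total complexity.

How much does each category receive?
billing: 13.11, bug: 13.11, feature: 18.03, support: 55.74

Step 1: Calculate total complexity = 61
Step 2: Calculate each category's proportion:
  billing: 8/61 = 13.11% → 13.11
  bug: 8/61 = 13.11% → 13.11
  feature: 11/61 = 18.03% → 18.03
  support: 34/61 = 55.74% → 55.74
Step 3: Verify: sum of allocations ≈ 100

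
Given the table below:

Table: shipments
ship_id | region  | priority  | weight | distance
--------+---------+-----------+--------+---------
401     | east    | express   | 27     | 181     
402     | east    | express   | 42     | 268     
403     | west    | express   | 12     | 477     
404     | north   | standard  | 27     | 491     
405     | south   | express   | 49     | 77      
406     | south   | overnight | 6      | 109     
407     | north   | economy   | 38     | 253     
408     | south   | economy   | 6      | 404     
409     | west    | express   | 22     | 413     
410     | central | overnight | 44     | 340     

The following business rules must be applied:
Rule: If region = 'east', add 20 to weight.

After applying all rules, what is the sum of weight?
313

Step 1: Count records where region = 'east': 2
Step 2: Total bonus added: 2 × 20 = 40
Step 3: Original sum of weight: 273
Step 4: Final sum = 273 + 40 = 313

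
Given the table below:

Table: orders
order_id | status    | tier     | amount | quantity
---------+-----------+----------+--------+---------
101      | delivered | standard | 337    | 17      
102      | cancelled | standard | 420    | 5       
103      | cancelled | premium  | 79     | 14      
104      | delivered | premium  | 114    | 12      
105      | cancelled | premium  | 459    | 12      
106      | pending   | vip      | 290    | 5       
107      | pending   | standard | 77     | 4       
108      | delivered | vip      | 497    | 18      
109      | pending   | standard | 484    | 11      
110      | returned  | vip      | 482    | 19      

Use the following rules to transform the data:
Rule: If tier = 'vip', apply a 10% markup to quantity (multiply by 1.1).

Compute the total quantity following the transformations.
121.2

Step 1: Records with tier = 'vip' have total quantity = 42
Step 2: Apply multiplier: 42 × 1.1 = 46.2
Step 3: Other records total: 75
Step 4: Final sum = 46.2 + 75 = 121.2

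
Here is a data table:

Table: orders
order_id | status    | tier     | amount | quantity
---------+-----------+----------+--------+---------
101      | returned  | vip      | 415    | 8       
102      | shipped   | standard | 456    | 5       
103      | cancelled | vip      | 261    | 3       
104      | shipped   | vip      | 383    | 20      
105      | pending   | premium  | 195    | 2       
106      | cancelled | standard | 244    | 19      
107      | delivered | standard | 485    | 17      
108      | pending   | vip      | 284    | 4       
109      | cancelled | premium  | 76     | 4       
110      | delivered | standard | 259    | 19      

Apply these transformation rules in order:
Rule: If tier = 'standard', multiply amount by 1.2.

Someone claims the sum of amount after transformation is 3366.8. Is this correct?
No, the correct result is 3346.8.

Step 1: Calculate the correct sum after transformation
Step 2: Apply multiplier 1.2 to records where tier = 'standard'
Step 3: Correct result = 3346.8
Step 4: Claimed result = 3366.8
Step 5: 3346.8 ≠ 3366.8
Conclusion: The claimed result is incorrect. The correct answer is 3346.8.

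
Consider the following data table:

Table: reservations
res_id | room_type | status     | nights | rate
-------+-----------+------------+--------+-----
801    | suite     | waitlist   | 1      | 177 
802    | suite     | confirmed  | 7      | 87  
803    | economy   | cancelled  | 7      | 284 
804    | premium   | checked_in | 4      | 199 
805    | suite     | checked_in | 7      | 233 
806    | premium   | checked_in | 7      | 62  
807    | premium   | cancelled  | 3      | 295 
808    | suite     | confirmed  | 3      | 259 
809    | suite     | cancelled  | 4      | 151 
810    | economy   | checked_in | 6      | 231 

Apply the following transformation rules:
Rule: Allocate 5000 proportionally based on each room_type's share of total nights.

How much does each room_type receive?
economy: 1326.53, premium: 1428.57, suite: 2244.9

Step 1: Calculate total nights = 49
Step 2: Calculate each room_type's proportion:
  economy: 13/49 = 26.53% → 1326.53
  premium: 14/49 = 28.57% → 1428.57
  suite: 22/49 = 44.90% → 2244.9
Step 3: Verify: sum of allocations ≈ 5000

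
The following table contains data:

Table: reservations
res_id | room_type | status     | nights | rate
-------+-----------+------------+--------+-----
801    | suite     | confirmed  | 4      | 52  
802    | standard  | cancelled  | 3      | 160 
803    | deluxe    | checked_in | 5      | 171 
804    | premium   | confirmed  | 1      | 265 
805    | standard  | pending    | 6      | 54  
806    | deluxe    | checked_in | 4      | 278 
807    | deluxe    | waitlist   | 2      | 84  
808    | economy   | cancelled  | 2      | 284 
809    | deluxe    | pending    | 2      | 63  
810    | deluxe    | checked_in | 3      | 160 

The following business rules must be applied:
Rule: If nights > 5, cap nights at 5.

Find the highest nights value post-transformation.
5

Step 1: Original maximum nights = 6
Step 2: Apply cap at 5
Step 3: 1 records had nights > 5 and were capped
Step 4: Maximum after transformation = 5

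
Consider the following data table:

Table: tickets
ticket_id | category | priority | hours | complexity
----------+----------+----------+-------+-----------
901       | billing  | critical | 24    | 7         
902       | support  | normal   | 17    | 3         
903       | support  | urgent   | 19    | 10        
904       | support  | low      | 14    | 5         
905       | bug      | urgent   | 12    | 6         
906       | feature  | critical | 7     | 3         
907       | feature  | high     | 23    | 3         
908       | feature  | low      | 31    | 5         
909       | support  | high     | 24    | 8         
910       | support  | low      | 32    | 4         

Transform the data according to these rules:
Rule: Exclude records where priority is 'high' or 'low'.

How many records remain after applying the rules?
5

Step 1: Count records to exclude
  - 2 (high) + 3 (low) = 5 records
Step 2: Total records: 10
Step 3: Remaining = 10 - 5 = 5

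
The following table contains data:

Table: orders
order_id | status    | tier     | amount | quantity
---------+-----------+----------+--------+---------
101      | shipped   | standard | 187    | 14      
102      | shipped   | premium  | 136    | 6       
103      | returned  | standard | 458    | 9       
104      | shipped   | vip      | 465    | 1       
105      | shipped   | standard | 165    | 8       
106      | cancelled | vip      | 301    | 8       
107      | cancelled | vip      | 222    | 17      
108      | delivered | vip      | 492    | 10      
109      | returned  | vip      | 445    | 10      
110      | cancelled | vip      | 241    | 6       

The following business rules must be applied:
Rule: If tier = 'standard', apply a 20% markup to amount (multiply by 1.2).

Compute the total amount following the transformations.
3274.0

Step 1: Records with tier = 'standard' have total amount = 810
Step 2: Apply multiplier: 810 × 1.2 = 972.0
Step 3: Other records total: 2302
Step 4: Final sum = 972.0 + 2302 = 3274.0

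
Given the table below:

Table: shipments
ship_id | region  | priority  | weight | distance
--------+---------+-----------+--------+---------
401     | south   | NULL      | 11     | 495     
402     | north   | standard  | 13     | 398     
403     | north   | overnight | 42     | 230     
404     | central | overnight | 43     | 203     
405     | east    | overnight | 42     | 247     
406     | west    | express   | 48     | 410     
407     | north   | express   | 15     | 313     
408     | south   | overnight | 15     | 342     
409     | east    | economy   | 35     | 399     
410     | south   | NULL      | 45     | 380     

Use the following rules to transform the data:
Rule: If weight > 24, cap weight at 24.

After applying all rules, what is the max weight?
24

Step 1: Original maximum weight = 48
Step 2: Apply cap at 24
Step 3: 6 records had weight > 24 and were capped
Step 4: Maximum after transformation = 24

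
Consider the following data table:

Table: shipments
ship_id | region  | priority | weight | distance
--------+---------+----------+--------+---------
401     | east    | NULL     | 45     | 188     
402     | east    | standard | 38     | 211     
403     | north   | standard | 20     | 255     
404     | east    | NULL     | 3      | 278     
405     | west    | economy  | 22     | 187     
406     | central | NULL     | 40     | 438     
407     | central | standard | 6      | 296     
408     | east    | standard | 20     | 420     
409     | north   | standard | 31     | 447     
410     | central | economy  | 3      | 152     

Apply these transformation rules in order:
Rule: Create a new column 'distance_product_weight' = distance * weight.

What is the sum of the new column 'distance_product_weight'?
68535

Step 1: For each record, compute distance * weight
Example calculations:
  188 * 45 = 8460
  211 * 38 = 8018
  255 * 20 = 5100
  ...
Step 2: Sum all derived values
Step 3: Total = 68535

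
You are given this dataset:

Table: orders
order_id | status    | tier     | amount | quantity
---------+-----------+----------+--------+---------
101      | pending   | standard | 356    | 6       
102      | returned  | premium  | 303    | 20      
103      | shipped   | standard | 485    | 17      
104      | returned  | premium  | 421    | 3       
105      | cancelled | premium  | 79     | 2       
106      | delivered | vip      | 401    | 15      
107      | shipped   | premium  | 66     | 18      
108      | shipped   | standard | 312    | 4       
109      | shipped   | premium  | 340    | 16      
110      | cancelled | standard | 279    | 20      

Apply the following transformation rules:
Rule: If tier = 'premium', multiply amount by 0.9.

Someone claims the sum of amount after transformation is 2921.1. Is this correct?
Yes, the result is correct.

Step 1: Calculate the correct sum after transformation
Step 2: Apply multiplier 0.9 to records where tier = 'premium'
Step 3: Correct result = 2921.1
Step 4: Claimed result = 2921.1
Step 5: 2921.1 = 2921.1 ✓
Conclusion: The claimed result is correct.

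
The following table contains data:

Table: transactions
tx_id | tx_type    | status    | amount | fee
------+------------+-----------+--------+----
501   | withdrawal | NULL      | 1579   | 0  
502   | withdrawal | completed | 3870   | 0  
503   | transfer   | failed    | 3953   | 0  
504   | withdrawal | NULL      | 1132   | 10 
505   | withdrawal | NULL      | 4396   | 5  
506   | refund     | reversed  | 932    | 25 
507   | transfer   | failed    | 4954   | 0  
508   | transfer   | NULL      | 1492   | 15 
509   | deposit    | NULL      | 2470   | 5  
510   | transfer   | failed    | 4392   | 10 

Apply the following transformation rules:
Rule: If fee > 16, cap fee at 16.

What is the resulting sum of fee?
61

Step 1: 1 records have fee > 16
Step 2: These records originally summed to 25
Step 3: After capping: 1 × 16 = 16
Step 4: Unaffected records sum: 45
Step 5: Final sum = 16 + 45 = 61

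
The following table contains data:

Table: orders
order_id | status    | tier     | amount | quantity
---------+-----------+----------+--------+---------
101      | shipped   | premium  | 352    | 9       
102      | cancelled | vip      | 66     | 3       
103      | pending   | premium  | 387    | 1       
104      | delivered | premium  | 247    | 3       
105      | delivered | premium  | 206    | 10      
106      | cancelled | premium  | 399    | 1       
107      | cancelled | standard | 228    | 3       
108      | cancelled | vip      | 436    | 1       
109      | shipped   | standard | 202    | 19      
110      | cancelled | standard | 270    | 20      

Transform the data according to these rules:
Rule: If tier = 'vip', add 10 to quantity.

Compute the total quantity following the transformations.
90

Step 1: Count records where tier = 'vip': 2
Step 2: Total bonus added: 2 × 10 = 20
Step 3: Original sum of quantity: 70
Step 4: Final sum = 70 + 20 = 90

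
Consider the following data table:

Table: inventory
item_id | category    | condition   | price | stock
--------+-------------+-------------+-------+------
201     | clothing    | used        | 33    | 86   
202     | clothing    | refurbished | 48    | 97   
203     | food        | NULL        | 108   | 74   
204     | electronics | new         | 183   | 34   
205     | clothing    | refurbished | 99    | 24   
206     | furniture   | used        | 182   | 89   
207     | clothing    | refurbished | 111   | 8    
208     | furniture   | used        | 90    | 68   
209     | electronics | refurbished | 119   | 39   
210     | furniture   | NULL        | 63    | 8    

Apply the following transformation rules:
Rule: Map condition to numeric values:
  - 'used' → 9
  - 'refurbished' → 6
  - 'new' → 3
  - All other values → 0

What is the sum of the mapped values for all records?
54

Step 1: Apply mapping to each record
Step 2: Count by status:
  'used': 3 records × 9 = 27
  'refurbished': 4 records × 6 = 24
  'new': 1 records × 3 = 3
Step 3: Sum all mapped values = 54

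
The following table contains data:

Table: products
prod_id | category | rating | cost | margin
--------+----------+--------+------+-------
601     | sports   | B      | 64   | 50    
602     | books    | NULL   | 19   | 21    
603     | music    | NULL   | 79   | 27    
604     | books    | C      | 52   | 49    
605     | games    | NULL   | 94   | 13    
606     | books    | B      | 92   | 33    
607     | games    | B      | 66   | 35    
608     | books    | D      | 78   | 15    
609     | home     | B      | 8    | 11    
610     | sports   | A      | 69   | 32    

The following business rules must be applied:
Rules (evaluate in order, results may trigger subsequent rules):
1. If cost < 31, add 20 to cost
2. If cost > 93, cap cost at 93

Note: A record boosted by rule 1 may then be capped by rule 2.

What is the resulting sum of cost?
660

Step 1: Apply rule 1 to records with cost < 31
  - 2 records get bonus of 20
  - Of these, 0 records then exceed 93 and get capped
Step 2: Apply rule 2 to records with cost > 93
  - 1 records (original) are capped
Step 3: Calculate final sum = 660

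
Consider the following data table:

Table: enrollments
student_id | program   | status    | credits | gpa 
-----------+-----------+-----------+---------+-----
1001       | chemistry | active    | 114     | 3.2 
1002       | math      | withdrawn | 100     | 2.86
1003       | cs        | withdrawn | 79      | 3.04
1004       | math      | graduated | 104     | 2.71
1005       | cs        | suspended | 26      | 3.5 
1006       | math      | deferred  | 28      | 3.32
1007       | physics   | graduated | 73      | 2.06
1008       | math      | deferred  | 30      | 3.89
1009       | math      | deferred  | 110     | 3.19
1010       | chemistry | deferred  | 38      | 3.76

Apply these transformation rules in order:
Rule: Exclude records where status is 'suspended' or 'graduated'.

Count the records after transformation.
7

Step 1: Count records to exclude
  - 1 (suspended) + 2 (graduated) = 3 records
Step 2: Total records: 10
Step 3: Remaining = 10 - 3 = 7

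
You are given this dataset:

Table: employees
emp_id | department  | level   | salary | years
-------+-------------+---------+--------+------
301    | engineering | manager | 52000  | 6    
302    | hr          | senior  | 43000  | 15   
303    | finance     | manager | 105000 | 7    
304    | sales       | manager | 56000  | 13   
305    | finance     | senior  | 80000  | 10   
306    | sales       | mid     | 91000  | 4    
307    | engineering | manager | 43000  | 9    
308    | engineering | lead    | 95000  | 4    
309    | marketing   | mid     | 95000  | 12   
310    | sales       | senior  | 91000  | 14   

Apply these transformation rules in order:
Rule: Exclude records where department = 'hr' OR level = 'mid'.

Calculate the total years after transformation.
63

Step 1: Find records where department = 'hr' OR level = 'mid'
Step 2: 3 records match, summing to 31
Step 3: Original sum: 94
Step 4: Remaining sum = 94 - 31 = 63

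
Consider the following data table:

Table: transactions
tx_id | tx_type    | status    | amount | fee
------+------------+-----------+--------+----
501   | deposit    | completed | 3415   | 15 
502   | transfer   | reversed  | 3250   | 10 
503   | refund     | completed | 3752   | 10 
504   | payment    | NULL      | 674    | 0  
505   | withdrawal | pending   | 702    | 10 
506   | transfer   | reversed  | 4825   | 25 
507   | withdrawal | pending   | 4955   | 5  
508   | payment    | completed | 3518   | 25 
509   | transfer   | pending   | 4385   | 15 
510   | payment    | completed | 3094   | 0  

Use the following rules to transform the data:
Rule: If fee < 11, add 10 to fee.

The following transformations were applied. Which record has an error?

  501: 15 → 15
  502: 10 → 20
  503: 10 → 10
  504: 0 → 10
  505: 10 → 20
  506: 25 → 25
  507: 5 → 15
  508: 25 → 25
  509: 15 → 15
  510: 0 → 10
Record 503 has an error. The correct transformed value should be 20, not 10.

Step 1: Check each record against the rule
Step 2: Record 503 has fee = 10
Step 3: Since 10 < 11, the bonus should have been applied
Step 4: Correct value = 20, but claimed value = 10
Conclusion: Record 503 has the error.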